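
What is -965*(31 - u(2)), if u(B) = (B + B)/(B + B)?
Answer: -28950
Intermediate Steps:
u(B) = 1 (u(B) = (2*B)/((2*B)) = (2*B)*(1/(2*B)) = 1)
-965*(31 - u(2)) = -965*(31 - 1*1) = -965*(31 - 1) = -965*30 = -28950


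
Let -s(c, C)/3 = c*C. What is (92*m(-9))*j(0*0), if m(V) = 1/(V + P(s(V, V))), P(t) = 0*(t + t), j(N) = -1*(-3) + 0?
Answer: -92/3 ≈ -30.667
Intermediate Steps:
s(c, C) = -3*C*c (s(c, C) = -3*c*C = -3*C*c)
j(N) = 3 (j(N) = 3 + 0 = 3)
P(t) = 0 (P(t) = 0*(2*t) = 0)
m(V) = 1/V (m(V) = 1/(V + 0) = 1/V)
(92*m(-9))*j(0*0) = (92/(-9))*3 = (92*(-⅑))*3 = -92/9*3 = -92/3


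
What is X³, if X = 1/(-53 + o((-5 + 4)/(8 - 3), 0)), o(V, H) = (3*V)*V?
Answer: -15625/2310438248 ≈ -6.7628e-6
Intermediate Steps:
o(V, H) = 3*V²
X = -25/1322 (X = 1/(-53 + 3*((-5 + 4)/(8 - 3))²) = 1/(-53 + 3*(-1/5)²) = 1/(-53 + 3*(-1*⅕)²) = 1/(-53 + 3*(-⅕)²) = 1/(-53 + 3*(1/25)) = 1/(-53 + 3/25) = 1/(-1322/25) = -25/1322 ≈ -0.018911)
X³ = (-25/1322)³ = -15625/2310438248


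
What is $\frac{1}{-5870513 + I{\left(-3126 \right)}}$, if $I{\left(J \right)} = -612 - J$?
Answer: $- \frac{1}{5867999} \approx -1.7042 \cdot 10^{-7}$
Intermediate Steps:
$\frac{1}{-5870513 + I{\left(-3126 \right)}} = \frac{1}{-5870513 - -2514} = \frac{1}{-5870513 + \left(-612 + 3126\right)} = \frac{1}{-5870513 + 2514} = \frac{1}{-5867999} = - \frac{1}{5867999}$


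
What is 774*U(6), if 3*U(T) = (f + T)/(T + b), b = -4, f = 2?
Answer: 1032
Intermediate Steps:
U(T) = (2 + T)/(3*(-4 + T)) (U(T) = ((2 + T)/(T - 4))/3 = ((2 + T)/(-4 + T))/3 = (2 + T)/(3*(-4 + T)))
774*U(6) = 774*((2 + 6)/(3*(-4 + 6))) = 774*((⅓)*8/2) = 774*((⅓)*(½)*8) = 774*(4/3) = 1032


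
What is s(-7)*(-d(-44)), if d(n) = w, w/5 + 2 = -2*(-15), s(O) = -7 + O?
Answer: 1960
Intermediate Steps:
w = 140 (w = -10 + 5*(-2*(-15)) = -10 + 5*30 = -10 + 150 = 140)
d(n) = 140
s(-7)*(-d(-44)) = (-7 - 7)*(-1*140) = -14*(-140) = 1960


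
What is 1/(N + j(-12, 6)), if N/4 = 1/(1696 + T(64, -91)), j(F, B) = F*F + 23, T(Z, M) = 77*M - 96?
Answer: 5407/902965 ≈ 0.0059880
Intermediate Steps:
T(Z, M) = -96 + 77*M
j(F, B) = 23 + F**2 (j(F, B) = F**2 + 23 = 23 + F**2)
N = -4/5407 (N = 4/(1696 + (-96 + 77*(-91))) = 4/(1696 + (-96 - 7007)) = 4/(1696 - 7103) = 4/(-5407) = 4*(-1/5407) = -4/5407 ≈ -0.00073978)
1/(N + j(-12, 6)) = 1/(-4/5407 + (23 + (-12)**2)) = 1/(-4/5407 + (23 + 144)) = 1/(-4/5407 + 167) = 1/(902965/5407) = 5407/902965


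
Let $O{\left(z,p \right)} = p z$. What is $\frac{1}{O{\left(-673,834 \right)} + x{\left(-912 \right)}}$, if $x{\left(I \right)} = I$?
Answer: $- \frac{1}{562194} \approx -1.7787 \cdot 10^{-6}$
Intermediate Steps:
$\frac{1}{O{\left(-673,834 \right)} + x{\left(-912 \right)}} = \frac{1}{834 \left(-673\right) - 912} = \frac{1}{-561282 - 912} = \frac{1}{-562194} = - \frac{1}{562194}$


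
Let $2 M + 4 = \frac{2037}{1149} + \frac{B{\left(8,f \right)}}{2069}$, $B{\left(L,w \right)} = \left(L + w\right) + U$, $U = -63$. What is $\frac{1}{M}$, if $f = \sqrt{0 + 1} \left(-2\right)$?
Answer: $- \frac{792427}{893344} \approx -0.88703$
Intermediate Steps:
$f = -2$ ($f = \sqrt{1} \left(-2\right) = 1 \left(-2\right) = -2$)
$B{\left(L,w \right)} = -63 + L + w$ ($B{\left(L,w \right)} = \left(L + w\right) - 63 = -63 + L + w$)
$M = - \frac{893344}{792427}$ ($M = -2 + \frac{\frac{2037}{1149} + \frac{-63 + 8 - 2}{2069}}{2} = -2 + \frac{2037 \cdot \frac{1}{1149} - \frac{57}{2069}}{2} = -2 + \frac{\frac{679}{383} - \frac{57}{2069}}{2} = -2 + \frac{1}{2} \cdot \frac{1383020}{792427} = -2 + \frac{691510}{792427} = - \frac{893344}{792427} \approx -1.1274$)
$\frac{1}{M} = \frac{1}{- \frac{893344}{792427}} = - \frac{792427}{893344}$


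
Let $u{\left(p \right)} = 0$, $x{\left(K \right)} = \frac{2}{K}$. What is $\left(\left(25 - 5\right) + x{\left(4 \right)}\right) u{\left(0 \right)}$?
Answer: $0$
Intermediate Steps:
$\left(\left(25 - 5\right) + x{\left(4 \right)}\right) u{\left(0 \right)} = \left(\left(25 - 5\right) + \frac{2}{4}\right) 0 = \left(20 + 2 \cdot \frac{1}{4}\right) 0 = \left(20 + \frac{1}{2}\right) 0 = \frac{41}{2} \cdot 0 = 0$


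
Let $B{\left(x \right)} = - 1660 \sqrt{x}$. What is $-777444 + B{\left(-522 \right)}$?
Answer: $-777444 - 4980 i \sqrt{58} \approx -7.7744 \cdot 10^{5} - 37927.0 i$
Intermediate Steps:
$-777444 + B{\left(-522 \right)} = -777444 - 1660 \sqrt{-522} = -777444 - 1660 \cdot 3 i \sqrt{58} = -777444 - 4980 i \sqrt{58}$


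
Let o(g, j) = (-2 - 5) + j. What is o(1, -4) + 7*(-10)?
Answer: -81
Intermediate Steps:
o(g, j) = -7 + j
o(1, -4) + 7*(-10) = (-7 - 4) + 7*(-10) = -11 - 70 = -81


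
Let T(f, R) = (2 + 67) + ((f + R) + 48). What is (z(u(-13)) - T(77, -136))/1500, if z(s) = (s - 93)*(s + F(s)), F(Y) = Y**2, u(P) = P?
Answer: -8297/750 ≈ -11.063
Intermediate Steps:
T(f, R) = 117 + R + f (T(f, R) = 69 + ((R + f) + 48) = 69 + (48 + R + f) = 117 + R + f)
z(s) = (-93 + s)*(s + s**2) (z(s) = (s - 93)*(s + s**2) = (-93 + s)*(s + s**2))
(z(u(-13)) - T(77, -136))/1500 = (-13*(-93 + (-13)**2 - 92*(-13)) - (117 - 136 + 77))/1500 = (-13*(-93 + 169 + 1196) - 1*58)*(1/1500) = (-13*1272 - 58)*(1/1500) = (-16536 - 58)*(1/1500) = -16594*1/1500 = -8297/750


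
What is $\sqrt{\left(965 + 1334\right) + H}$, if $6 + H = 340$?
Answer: $\sqrt{2633} \approx 51.313$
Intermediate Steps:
$H = 334$ ($H = -6 + 340 = 334$)
$\sqrt{\left(965 + 1334\right) + H} = \sqrt{\left(965 + 1334\right) + 334} = \sqrt{2299 + 334} = \sqrt{2633}$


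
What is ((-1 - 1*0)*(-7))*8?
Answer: 56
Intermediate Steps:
((-1 - 1*0)*(-7))*8 = ((-1 + 0)*(-7))*8 = -1*(-7)*8 = 7*8 = 56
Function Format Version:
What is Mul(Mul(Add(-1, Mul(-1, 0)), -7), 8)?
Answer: 56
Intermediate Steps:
Mul(Mul(Add(-1, Mul(-1, 0)), -7), 8) = Mul(Mul(Add(-1, 0), -7), 8) = Mul(Mul(-1, -7), 8) = Mul(7, 8) = 56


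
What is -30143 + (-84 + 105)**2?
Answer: -29702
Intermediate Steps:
-30143 + (-84 + 105)**2 = -30143 + 21**2 = -30143 + 441 = -29702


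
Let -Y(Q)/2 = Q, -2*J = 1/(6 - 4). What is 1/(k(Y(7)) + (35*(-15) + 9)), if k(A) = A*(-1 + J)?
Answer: -2/997 ≈ -0.0020060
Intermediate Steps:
J = -¼ (J = -1/(2*(6 - 4)) = -½/2 = -½*½ = -¼ ≈ -0.25000)
Y(Q) = -2*Q
k(A) = -5*A/4 (k(A) = A*(-1 - ¼) = A*(-5/4) = -5*A/4)
1/(k(Y(7)) + (35*(-15) + 9)) = 1/(-(-5)*7/2 + (35*(-15) + 9)) = 1/(-5/4*(-14) + (-525 + 9)) = 1/(35/2 - 516) = 1/(-997/2) = -2/997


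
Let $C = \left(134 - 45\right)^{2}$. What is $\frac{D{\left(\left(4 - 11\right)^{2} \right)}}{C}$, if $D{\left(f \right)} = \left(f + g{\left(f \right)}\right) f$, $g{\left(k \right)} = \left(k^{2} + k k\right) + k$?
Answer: $\frac{240100}{7921} \approx 30.312$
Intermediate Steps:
$g{\left(k \right)} = k + 2 k^{2}$ ($g{\left(k \right)} = \left(k^{2} + k^{2}\right) + k = 2 k^{2} + k = k + 2 k^{2}$)
$D{\left(f \right)} = f \left(f + f \left(1 + 2 f\right)\right)$ ($D{\left(f \right)} = \left(f + f \left(1 + 2 f\right)\right) f = f \left(f + f \left(1 + 2 f\right)\right)$)
$C = 7921$ ($C = 89^{2} = 7921$)
$\frac{D{\left(\left(4 - 11\right)^{2} \right)}}{C} = \frac{2 \left(\left(4 - 11\right)^{2}\right)^{2} \left(1 + \left(4 - 11\right)^{2}\right)}{7921} = 2 \left(\left(-7\right)^{2}\right)^{2} \left(1 + \left(-7\right)^{2}\right) \frac{1}{7921} = 2 \cdot 49^{2} \left(1 + 49\right) \frac{1}{7921} = 2 \cdot 2401 \cdot 50 \cdot \frac{1}{7921} = 240100 \cdot \frac{1}{7921} = \frac{240100}{7921}$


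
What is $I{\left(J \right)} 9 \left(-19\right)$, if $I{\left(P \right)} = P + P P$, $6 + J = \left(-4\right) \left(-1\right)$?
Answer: $-342$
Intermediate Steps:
$J = -2$ ($J = -6 - -4 = -6 + 4 = -2$)
$I{\left(P \right)} = P + P^{2}$
$I{\left(J \right)} 9 \left(-19\right) = - 2 \left(1 - 2\right) 9 \left(-19\right) = \left(-2\right) \left(-1\right) 9 \left(-19\right) = 2 \cdot 9 \left(-19\right) = 18 \left(-19\right) = -342$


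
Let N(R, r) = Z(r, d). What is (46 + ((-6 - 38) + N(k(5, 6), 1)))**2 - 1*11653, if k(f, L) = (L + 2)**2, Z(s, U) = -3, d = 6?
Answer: -11652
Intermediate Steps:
k(f, L) = (2 + L)**2
N(R, r) = -3
(46 + ((-6 - 38) + N(k(5, 6), 1)))**2 - 1*11653 = (46 + ((-6 - 38) - 3))**2 - 1*11653 = (46 + (-44 - 3))**2 - 11653 = (46 - 47)**2 - 11653 = (-1)**2 - 11653 = 1 - 11653 = -11652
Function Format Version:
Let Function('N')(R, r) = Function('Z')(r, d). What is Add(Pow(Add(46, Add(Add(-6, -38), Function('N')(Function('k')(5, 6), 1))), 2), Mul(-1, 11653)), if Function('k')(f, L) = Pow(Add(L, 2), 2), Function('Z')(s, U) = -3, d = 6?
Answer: -11652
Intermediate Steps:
Function('k')(f, L) = Pow(Add(2, L), 2)
Function('N')(R, r) = -3
Add(Pow(Add(46, Add(Add(-6, -38), Function('N')(Function('k')(5, 6), 1))), 2), Mul(-1, 11653)) = Add(Pow(Add(46, Add(Add(-6, -38), -3)), 2), Mul(-1, 11653)) = Add(Pow(Add(46, Add(-44, -3)), 2), -11653) = Add(Pow(Add(46, -47), 2), -11653) = Add(Pow(-1, 2), -11653) = Add(1, -11653) = -11652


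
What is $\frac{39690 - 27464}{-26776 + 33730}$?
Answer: $\frac{6113}{3477} \approx 1.7581$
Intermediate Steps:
$\frac{39690 - 27464}{-26776 + 33730} = \frac{12226}{6954} = 12226 \cdot \frac{1}{6954} = \frac{6113}{3477}$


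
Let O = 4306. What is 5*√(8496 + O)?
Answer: 5*√12802 ≈ 565.73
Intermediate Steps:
5*√(8496 + O) = 5*√(8496 + 4306) = 5*√12802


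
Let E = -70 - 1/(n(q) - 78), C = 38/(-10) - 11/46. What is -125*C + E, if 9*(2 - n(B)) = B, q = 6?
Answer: 50014/115 ≈ 434.90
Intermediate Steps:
n(B) = 2 - B/9
C = -929/230 (C = 38*(-⅒) - 11*1/46 = -19/5 - 11/46 = -929/230 ≈ -4.0391)
E = -16097/230 (E = -70 - 1/((2 - ⅑*6) - 78) = -70 - 1/((2 - ⅔) - 78) = -70 - 1/(4/3 - 78) = -70 - 1/(-230/3) = -70 - 1*(-3/230) = -70 + 3/230 = -16097/230 ≈ -69.987)
-125*C + E = -125*(-929/230) - 16097/230 = 23225/46 - 16097/230 = 50014/115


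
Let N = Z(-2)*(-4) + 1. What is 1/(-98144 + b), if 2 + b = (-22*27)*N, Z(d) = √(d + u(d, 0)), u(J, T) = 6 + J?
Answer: -24685/2434574212 - 297*√2/1217287106 ≈ -1.0484e-5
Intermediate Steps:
Z(d) = √(6 + 2*d) (Z(d) = √(d + (6 + d)) = √(6 + 2*d))
N = 1 - 4*√2 (N = √(6 + 2*(-2))*(-4) + 1 = √(6 - 4)*(-4) + 1 = √2*(-4) + 1 = -4*√2 + 1 = 1 - 4*√2 ≈ -4.6569)
b = -596 + 2376*√2 (b = -2 + (-22*27)*(1 - 4*√2) = -2 - 594*(1 - 4*√2) = -2 + (-594 + 2376*√2) = -596 + 2376*√2 ≈ 2764.2)
1/(-98144 + b) = 1/(-98144 + (-596 + 2376*√2)) = 1/(-98740 + 2376*√2)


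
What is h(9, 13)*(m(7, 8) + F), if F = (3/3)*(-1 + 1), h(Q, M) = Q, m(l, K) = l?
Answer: 63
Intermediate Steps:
F = 0 (F = (3*(⅓))*0 = 1*0 = 0)
h(9, 13)*(m(7, 8) + F) = 9*(7 + 0) = 9*7 = 63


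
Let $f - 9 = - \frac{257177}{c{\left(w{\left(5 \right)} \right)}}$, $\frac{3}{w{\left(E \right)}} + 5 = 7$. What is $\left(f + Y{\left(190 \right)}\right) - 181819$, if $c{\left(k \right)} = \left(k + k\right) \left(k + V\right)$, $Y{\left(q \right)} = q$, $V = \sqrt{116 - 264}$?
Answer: $\frac{2 \left(- 1089720 \sqrt{37} + 1074467 i\right)}{3 \left(- 3 i + 4 \sqrt{37}\right)} \approx -1.8248 \cdot 10^{5} + 6941.1 i$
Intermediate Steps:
$w{\left(E \right)} = \frac{3}{2}$ ($w{\left(E \right)} = \frac{3}{-5 + 7} = \frac{3}{2}$)
$V = 2 i \sqrt{37}$ ($V = \sqrt{-148} = 2 i \sqrt{37} \approx 12.166 i$)
$c{\left(k \right)} = 2 k \left(k + 2 i \sqrt{37}\right)$ ($c{\left(k \right)} = \left(k + k\right) \left(k + 2 i \sqrt{37}\right) = 2 k \left(k + 2 i \sqrt{37}\right)$)
$f = 9 - \frac{257177}{\frac{9}{2} + 6 i \sqrt{37}}$ ($f = 9 - \frac{257177}{2 \cdot \frac{3}{2} \left(\frac{3}{2} + 2 i \sqrt{37}\right)} = 9 - \frac{257177}{\frac{9}{2} + 6 i \sqrt{37}} \approx -846.83 + 6941.1 i$)
$\left(f + Y{\left(190 \right)}\right) - 181819 = \left(\left(- \frac{508945}{601} + \frac{2057416 i \sqrt{37}}{1803}\right) + 190\right) - 181819 = \left(- \frac{394755}{601} + \frac{2057416 i \sqrt{37}}{1803}\right) - 181819 = - \frac{109667974}{601} + \frac{2057416 i \sqrt{37}}{1803}$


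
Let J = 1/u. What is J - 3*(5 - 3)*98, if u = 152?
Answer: -89375/152 ≈ -587.99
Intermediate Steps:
J = 1/152 ≈ 0.0065789
J - 3*(5 - 3)*98 = 1/152 - 3*(5 - 3)*98 = 1/152 - 3*2*98 = 1/152 - 6*98 = 1/152 - 588 = -89375/152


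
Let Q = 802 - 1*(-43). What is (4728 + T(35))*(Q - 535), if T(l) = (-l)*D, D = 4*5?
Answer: 1248680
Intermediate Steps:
Q = 845 (Q = 802 + 43 = 845)
D = 20
T(l) = -20*l (T(l) = -l*20 = -20*l)
(4728 + T(35))*(Q - 535) = (4728 - 20*35)*(845 - 535) = (4728 - 700)*310 = 4028*310 = 1248680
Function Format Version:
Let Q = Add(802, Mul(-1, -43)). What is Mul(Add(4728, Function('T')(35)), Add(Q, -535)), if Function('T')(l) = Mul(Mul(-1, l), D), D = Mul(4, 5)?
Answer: 1248680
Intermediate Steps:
Q = 845 (Q = Add(802, 43) = 845)
D = 20
Function('T')(l) = Mul(-20, l) (Function('T')(l) = Mul(Mul(-1, l), 20) = Mul(-20, l))
Mul(Add(4728, Function('T')(35)), Add(Q, -535)) = Mul(Add(4728, Mul(-20, 35)), Add(845, -535)) = Mul(Add(4728, -700), 310) = Mul(4028, 310) = 1248680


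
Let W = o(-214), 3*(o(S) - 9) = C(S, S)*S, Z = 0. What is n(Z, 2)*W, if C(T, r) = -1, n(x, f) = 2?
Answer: 482/3 ≈ 160.67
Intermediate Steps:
o(S) = 9 - S/3 (o(S) = 9 + (-S)/3 = 9 - S/3)
W = 241/3 (W = 9 - 1/3*(-214) = 9 + 214/3 = 241/3 ≈ 80.333)
n(Z, 2)*W = 2*(241/3) = 482/3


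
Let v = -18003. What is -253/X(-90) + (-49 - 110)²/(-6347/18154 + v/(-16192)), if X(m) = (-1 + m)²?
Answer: 30769430904887917/927703197239 ≈ 33167.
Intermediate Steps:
-253/X(-90) + (-49 - 110)²/(-6347/18154 + v/(-16192)) = -253/(-1 - 90)² + (-49 - 110)²/(-6347/18154 - 18003/(-16192)) = -253/((-91)²) + (-159)²/(-6347*1/18154 - 18003*(-1/16192)) = -253/8281 + 25281/(-6347/18154 + 18003/16192) = -253*1/8281 + 25281/(112027919/146974784) = -253/8281 + 25281*(146974784/112027919) = -253/8281 + 3715669514304/112027919 = 30769430904887917/927703197239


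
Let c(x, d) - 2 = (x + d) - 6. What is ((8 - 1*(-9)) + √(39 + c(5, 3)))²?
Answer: (17 + √43)² ≈ 554.95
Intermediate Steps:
c(x, d) = -4 + d + x (c(x, d) = 2 + ((x + d) - 6) = 2 + ((d + x) - 6) = 2 + (-6 + d + x) = -4 + d + x)
((8 - 1*(-9)) + √(39 + c(5, 3)))² = ((8 - 1*(-9)) + √(39 + (-4 + 3 + 5)))² = ((8 + 9) + √(39 + 4))² = (17 + √43)²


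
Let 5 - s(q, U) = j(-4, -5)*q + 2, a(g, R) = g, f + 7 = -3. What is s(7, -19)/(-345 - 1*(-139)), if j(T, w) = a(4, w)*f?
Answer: -283/206 ≈ -1.3738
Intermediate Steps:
f = -10 (f = -7 - 3 = -10)
j(T, w) = -40 (j(T, w) = 4*(-10) = -40)
s(q, U) = 3 + 40*q (s(q, U) = 5 - (-40*q + 2) = 5 - (2 - 40*q) = 5 + (-2 + 40*q) = 3 + 40*q)
s(7, -19)/(-345 - 1*(-139)) = (3 + 40*7)/(-345 - 1*(-139)) = (3 + 280)/(-345 + 139) = 283/(-206) = 283*(-1/206) = -283/206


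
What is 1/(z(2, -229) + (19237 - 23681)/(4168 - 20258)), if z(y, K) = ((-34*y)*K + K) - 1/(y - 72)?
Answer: 112630/1728114807 ≈ 6.5175e-5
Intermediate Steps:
z(y, K) = K - 1/(-72 + y) - 34*K*y (z(y, K) = (-34*K*y + K) - 1/(-72 + y) = (K - 34*K*y) - 1/(-72 + y) = K - 1/(-72 + y) - 34*K*y)
1/(z(2, -229) + (19237 - 23681)/(4168 - 20258)) = 1/((-1 - 72*(-229) - 34*(-229)*2**2 + 2449*(-229)*2)/(-72 + 2) + (19237 - 23681)/(4168 - 20258)) = 1/((-1 + 16488 - 34*(-229)*4 - 1121642)/(-70) - 4444/(-16090)) = 1/(-(-1 + 16488 + 31144 - 1121642)/70 - 4444*(-1/16090)) = 1/(-1/70*(-1074011) + 2222/8045) = 1/(1074011/70 + 2222/8045) = 1/(1728114807/112630) = 112630/1728114807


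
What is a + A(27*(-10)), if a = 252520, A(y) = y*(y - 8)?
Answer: 327580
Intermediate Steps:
A(y) = y*(-8 + y)
a + A(27*(-10)) = 252520 + (27*(-10))*(-8 + 27*(-10)) = 252520 - 270*(-8 - 270) = 252520 - 270*(-278) = 252520 + 75060 = 327580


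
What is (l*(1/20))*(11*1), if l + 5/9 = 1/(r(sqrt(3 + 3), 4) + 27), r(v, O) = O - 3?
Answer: -1441/5040 ≈ -0.28591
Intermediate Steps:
r(v, O) = -3 + O
l = -131/252 (l = -5/9 + 1/((-3 + 4) + 27) = -5/9 + 1/(1 + 27) = -5/9 + 1/28 = -131/252 ≈ -0.51984)
(l*(1/20))*(11*1) = (-131/(252*20))*(11*1) = -131/(252*20)*11 = -131/252*1/20*11 = -131/5040*11 = -1441/5040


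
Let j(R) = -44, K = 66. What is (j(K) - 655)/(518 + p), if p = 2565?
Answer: -699/3083 ≈ -0.22673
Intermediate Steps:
(j(K) - 655)/(518 + p) = (-44 - 655)/(518 + 2565) = -699/3083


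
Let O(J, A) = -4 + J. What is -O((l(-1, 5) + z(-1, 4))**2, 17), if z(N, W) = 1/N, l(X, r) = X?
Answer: 0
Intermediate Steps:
-O((l(-1, 5) + z(-1, 4))**2, 17) = -(-4 + (-1 + 1/(-1))**2) = -(-4 + (-1 - 1)**2) = -(-4 + (-2)**2) = -(-4 + 4) = -1*0 = 0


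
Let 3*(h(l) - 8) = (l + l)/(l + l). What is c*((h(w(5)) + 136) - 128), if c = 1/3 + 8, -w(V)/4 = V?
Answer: 1225/9 ≈ 136.11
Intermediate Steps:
w(V) = -4*V
h(l) = 25/3 (h(l) = 8 + ((l + l)/(l + l))/3 = 8 + ((2*l)/((2*l)))/3 = 8 + ((2*l)*(1/(2*l)))/3 = 8 + (1/3)*1 = 8 + 1/3 = 25/3)
c = 25/3 (c = 1/3 + 8 = 25/3 ≈ 8.3333)
c*((h(w(5)) + 136) - 128) = 25*((25/3 + 136) - 128)/3 = 25*(433/3 - 128)/3 = (25/3)*(49/3) = 1225/9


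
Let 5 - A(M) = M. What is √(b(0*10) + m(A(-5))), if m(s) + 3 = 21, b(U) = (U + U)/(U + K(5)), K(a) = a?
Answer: 3*√2 ≈ 4.2426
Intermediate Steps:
b(U) = 2*U/(5 + U) (b(U) = (U + U)/(U + 5) = (2*U)/(5 + U) = 2*U/(5 + U))
A(M) = 5 - M
m(s) = 18 (m(s) = -3 + 21 = 18)
√(b(0*10) + m(A(-5))) = √(2*(0*10)/(5 + 0*10) + 18) = √(2*0/(5 + 0) + 18) = √(2*0/5 + 18) = √(2*0*(⅕) + 18) = √(0 + 18) = √18 = 3*√2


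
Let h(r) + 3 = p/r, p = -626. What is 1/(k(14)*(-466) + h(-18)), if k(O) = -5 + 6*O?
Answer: -9/331040 ≈ -2.7187e-5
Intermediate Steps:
h(r) = -3 - 626/r
1/(k(14)*(-466) + h(-18)) = 1/((-5 + 6*14)*(-466) + (-3 - 626/(-18))) = 1/((-5 + 84)*(-466) + (-3 - 626*(-1/18))) = 1/(79*(-466) + (-3 + 313/9)) = 1/(-36814 + 286/9) = 1/(-331040/9) = -9/331040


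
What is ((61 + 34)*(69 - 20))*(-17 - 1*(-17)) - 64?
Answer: -64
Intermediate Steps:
((61 + 34)*(69 - 20))*(-17 - 1*(-17)) - 64 = (95*49)*(-17 + 17) - 64 = 4655*0 - 64 = 0 - 64 = -64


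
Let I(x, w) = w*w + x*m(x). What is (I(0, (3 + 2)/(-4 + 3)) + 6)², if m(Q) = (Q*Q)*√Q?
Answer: 961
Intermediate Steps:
m(Q) = Q^(5/2) (m(Q) = Q²*√Q = Q^(5/2))
I(x, w) = w² + x^(7/2) (I(x, w) = w*w + x*x^(5/2) = w² + x^(7/2))
(I(0, (3 + 2)/(-4 + 3)) + 6)² = ((((3 + 2)/(-4 + 3))² + 0^(7/2)) + 6)² = (((5/(-1))² + 0) + 6)² = (((5*(-1))² + 0) + 6)² = (((-5)² + 0) + 6)² = ((25 + 0) + 6)² = (25 + 6)² = 31² = 961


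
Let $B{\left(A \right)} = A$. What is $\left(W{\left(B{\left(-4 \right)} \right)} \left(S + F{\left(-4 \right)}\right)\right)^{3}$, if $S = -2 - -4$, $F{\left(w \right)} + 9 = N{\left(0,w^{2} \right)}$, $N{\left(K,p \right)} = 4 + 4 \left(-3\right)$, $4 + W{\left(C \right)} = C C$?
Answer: $-5832000$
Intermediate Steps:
$W{\left(C \right)} = -4 + C^{2}$ ($W{\left(C \right)} = -4 + C C = -4 + C^{2}$)
$N{\left(K,p \right)} = -8$ ($N{\left(K,p \right)} = 4 - 12 = -8$)
$F{\left(w \right)} = -17$ ($F{\left(w \right)} = -9 - 8 = -17$)
$S = 2$ ($S = -2 + 4 = 2$)
$\left(W{\left(B{\left(-4 \right)} \right)} \left(S + F{\left(-4 \right)}\right)\right)^{3} = \left(\left(-4 + \left(-4\right)^{2}\right) \left(2 - 17\right)\right)^{3} = \left(\left(-4 + 16\right) \left(-15\right)\right)^{3} = \left(12 \left(-15\right)\right)^{3} = \left(-180\right)^{3} = -5832000$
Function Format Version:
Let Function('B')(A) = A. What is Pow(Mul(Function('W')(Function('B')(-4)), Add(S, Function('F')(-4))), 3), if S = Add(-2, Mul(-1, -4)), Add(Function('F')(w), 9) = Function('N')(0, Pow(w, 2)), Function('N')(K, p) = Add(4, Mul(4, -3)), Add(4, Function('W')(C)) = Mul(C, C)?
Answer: -5832000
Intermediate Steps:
Function('W')(C) = Add(-4, Pow(C, 2)) (Function('W')(C) = Add(-4, Mul(C, C)) = Add(-4, Pow(C, 2)))
Function('N')(K, p) = -8 (Function('N')(K, p) = Add(4, -12) = -8)
Function('F')(w) = -17 (Function('F')(w) = Add(-9, -8) = -17)
S = 2 (S = Add(-2, 4) = 2)
Pow(Mul(Function('W')(Function('B')(-4)), Add(S, Function('F')(-4))), 3) = Pow(Mul(Add(-4, Pow(-4, 2)), Add(2, -17)), 3) = Pow(Mul(Add(-4, 16), -15), 3) = Pow(Mul(12, -15), 3) = Pow(-180, 3) = -5832000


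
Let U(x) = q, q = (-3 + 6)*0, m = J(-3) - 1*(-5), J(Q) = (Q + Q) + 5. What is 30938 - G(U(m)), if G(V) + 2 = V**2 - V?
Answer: 30940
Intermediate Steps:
J(Q) = 5 + 2*Q (J(Q) = 2*Q + 5 = 5 + 2*Q)
m = 4 (m = (5 + 2*(-3)) - 1*(-5) = (5 - 6) + 5 = -1 + 5 = 4)
q = 0 (q = 3*0 = 0)
U(x) = 0
G(V) = -2 + V**2 - V (G(V) = -2 + (V**2 - V) = -2 + V**2 - V)
30938 - G(U(m)) = 30938 - (-2 + 0**2 - 1*0) = 30938 - (-2 + 0 + 0) = 30938 - 1*(-2) = 30938 + 2 = 30940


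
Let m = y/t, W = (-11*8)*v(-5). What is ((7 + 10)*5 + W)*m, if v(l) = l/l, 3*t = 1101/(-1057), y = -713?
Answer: -2260923/367 ≈ -6160.6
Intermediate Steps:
t = -367/1057 (t = (1101/(-1057))/3 = (1101*(-1/1057))/3 = (1/3)*(-1101/1057) = -367/1057 ≈ -0.34721)
v(l) = 1
W = -88 (W = -11*8*1 = -88*1 = -88)
m = 753641/367 (m = -713/(-367/1057) = -713*(-1057/367) = 753641/367 ≈ 2053.5)
((7 + 10)*5 + W)*m = ((7 + 10)*5 - 88)*(753641/367) = (17*5 - 88)*(753641/367) = (85 - 88)*(753641/367) = -3*753641/367 = -2260923/367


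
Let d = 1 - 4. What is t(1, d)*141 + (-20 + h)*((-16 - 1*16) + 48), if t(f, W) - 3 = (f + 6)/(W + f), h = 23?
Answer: -45/2 ≈ -22.500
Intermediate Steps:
d = -3
t(f, W) = 3 + (6 + f)/(W + f) (t(f, W) = 3 + (f + 6)/(W + f) = 3 + (6 + f)/(W + f))
t(1, d)*141 + (-20 + h)*((-16 - 1*16) + 48) = ((6 + 3*(-3) + 4*1)/(-3 + 1))*141 + (-20 + 23)*((-16 - 1*16) + 48) = ((6 - 9 + 4)/(-2))*141 + 3*((-16 - 16) + 48) = -1/2*1*141 + 3*(-32 + 48) = -1/2*141 + 3*16 = -141/2 + 48 = -45/2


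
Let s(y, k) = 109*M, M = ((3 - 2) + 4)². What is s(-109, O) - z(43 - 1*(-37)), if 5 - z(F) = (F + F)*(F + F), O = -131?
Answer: 28320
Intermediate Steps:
z(F) = 5 - 4*F² (z(F) = 5 - (F + F)*(F + F) = 5 - 2*F*2*F = 5 - 4*F²)
M = 25 (M = (1 + 4)² = 5² = 25)
s(y, k) = 2725 (s(y, k) = 109*25 = 2725)
s(-109, O) - z(43 - 1*(-37)) = 2725 - (5 - 4*(43 - 1*(-37))²) = 2725 - (5 - 4*(43 + 37)²) = 2725 - (5 - 4*80²) = 2725 - (5 - 4*6400) = 2725 - (5 - 25600) = 2725 - 1*(-25595) = 2725 + 25595 = 28320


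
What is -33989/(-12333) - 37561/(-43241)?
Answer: 1932958162/533291253 ≈ 3.6246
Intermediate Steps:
-33989/(-12333) - 37561/(-43241) = -33989*(-1/12333) - 37561*(-1/43241) = 33989/12333 + 37561/43241 = 1932958162/533291253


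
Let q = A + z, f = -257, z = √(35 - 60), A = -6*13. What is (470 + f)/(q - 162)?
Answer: -10224/11525 - 213*I/11525 ≈ -0.88711 - 0.018482*I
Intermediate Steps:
A = -78
z = 5*I (z = √(-25) = 5*I ≈ 5.0*I)
q = -78 + 5*I ≈ -78.0 + 5.0*I
(470 + f)/(q - 162) = (470 - 257)/((-78 + 5*I) - 162) = 213/(-240 + 5*I) = 213*((-240 - 5*I)/57625) = 213*(-240 - 5*I)/57625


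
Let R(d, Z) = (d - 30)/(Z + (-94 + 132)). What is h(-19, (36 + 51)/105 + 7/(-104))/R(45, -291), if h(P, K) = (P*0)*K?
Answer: 0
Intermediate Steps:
R(d, Z) = (-30 + d)/(38 + Z) (R(d, Z) = (-30 + d)/(Z + 38) = (-30 + d)/(38 + Z))
h(P, K) = 0 (h(P, K) = 0*K = 0)
h(-19, (36 + 51)/105 + 7/(-104))/R(45, -291) = 0/(((-30 + 45)/(38 - 291))) = 0/((15/(-253))) = 0/((-1/253*15)) = 0/(-15/253) = 0*(-253/15) = 0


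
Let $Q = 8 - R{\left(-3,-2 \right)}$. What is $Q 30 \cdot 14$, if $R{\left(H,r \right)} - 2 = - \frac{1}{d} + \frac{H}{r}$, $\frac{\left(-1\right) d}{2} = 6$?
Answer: $1855$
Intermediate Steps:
$d = -12$ ($d = \left(-2\right) 6 = -12$)
$R{\left(H,r \right)} = \frac{25}{12} + \frac{H}{r}$ ($R{\left(H,r \right)} = 2 + \left(- \frac{1}{-12} + \frac{H}{r}\right) = 2 + \left(\left(-1\right) \left(- \frac{1}{12}\right) + \frac{H}{r}\right) = 2 + \left(\frac{1}{12} + \frac{H}{r}\right) = \frac{25}{12} + \frac{H}{r}$)
$Q = \frac{53}{12}$ ($Q = 8 - \left(\frac{25}{12} - \frac{3}{-2}\right) = 8 - \left(\frac{25}{12} - - \frac{3}{2}\right) = 8 - \left(\frac{25}{12} + \frac{3}{2}\right) = 8 - \frac{43}{12} = \frac{53}{12} \approx 4.4167$)
$Q 30 \cdot 14 = \frac{53}{12} \cdot 30 \cdot 14 = \frac{265}{2} \cdot 14 = 1855$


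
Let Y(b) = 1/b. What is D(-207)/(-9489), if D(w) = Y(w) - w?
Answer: -42848/1964223 ≈ -0.021814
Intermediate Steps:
D(w) = 1/w - w
D(-207)/(-9489) = (1/(-207) - 1*(-207))/(-9489) = (-1/207 + 207)*(-1/9489) = (42848/207)*(-1/9489) = -42848/1964223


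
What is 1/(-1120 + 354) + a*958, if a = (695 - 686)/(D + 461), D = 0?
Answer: 6603991/353126 ≈ 18.702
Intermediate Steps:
a = 9/461 (a = (695 - 686)/(0 + 461) = 9/461 ≈ 0.019523)
1/(-1120 + 354) + a*958 = 1/(-1120 + 354) + (9/461)*958 = 1/(-766) + 8622/461 = -1/766 + 8622/461 = 6603991/353126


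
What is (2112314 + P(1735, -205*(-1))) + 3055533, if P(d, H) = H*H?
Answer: 5209872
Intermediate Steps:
P(d, H) = H²
(2112314 + P(1735, -205*(-1))) + 3055533 = (2112314 + (-205*(-1))²) + 3055533 = (2112314 + 205²) + 3055533 = (2112314 + 42025) + 3055533 = 2154339 + 3055533 = 5209872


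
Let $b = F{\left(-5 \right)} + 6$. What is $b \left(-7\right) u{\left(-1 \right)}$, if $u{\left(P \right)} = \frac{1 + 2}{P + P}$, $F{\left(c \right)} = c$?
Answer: $\frac{21}{2} \approx 10.5$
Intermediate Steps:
$u{\left(P \right)} = \frac{3}{2 P}$
$b = 1$ ($b = -5 + 6 = 1$)
$b \left(-7\right) u{\left(-1 \right)} = 1 \left(-7\right) \frac{3}{2 \left(-1\right)} = - 7 \cdot \frac{3}{2} \left(-1\right) = \left(-7\right) \left(- \frac{3}{2}\right) = \frac{21}{2}$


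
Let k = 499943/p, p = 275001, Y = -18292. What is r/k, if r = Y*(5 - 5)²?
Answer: 0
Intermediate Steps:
r = 0 (r = -18292*(5 - 5)² = -18292*0² = -18292*0 = 0)
k = 499943/275001 ≈ 1.8180
r/k = 0/(499943/275001) = 0*(275001/499943) = 0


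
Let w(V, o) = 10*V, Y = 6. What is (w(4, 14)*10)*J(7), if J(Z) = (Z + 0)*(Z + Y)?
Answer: 36400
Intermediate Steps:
J(Z) = Z*(6 + Z) (J(Z) = (Z + 0)*(Z + 6) = Z*(6 + Z))
(w(4, 14)*10)*J(7) = ((10*4)*10)*(7*(6 + 7)) = (40*10)*(7*13) = 400*91 = 36400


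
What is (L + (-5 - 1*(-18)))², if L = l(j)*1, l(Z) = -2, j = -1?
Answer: 121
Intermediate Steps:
L = -2 (L = -2*1 = -2)
(L + (-5 - 1*(-18)))² = (-2 + (-5 - 1*(-18)))² = (-2 + (-5 + 18))² = (-2 + 13)² = 11² = 121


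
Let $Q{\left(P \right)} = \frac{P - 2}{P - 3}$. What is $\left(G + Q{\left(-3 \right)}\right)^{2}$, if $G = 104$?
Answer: $\frac{395641}{36} \approx 10990.0$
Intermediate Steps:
$Q{\left(P \right)} = \frac{-2 + P}{-3 + P}$
$\left(G + Q{\left(-3 \right)}\right)^{2} = \left(104 + \frac{-2 - 3}{-3 - 3}\right)^{2} = \left(104 + \frac{1}{-6} \left(-5\right)\right)^{2} = \left(104 - - \frac{5}{6}\right)^{2} = \left(104 + \frac{5}{6}\right)^{2} = \left(\frac{629}{6}\right)^{2} = \frac{395641}{36}$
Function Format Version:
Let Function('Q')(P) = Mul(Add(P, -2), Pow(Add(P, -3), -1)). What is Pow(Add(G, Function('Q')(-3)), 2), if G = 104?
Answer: Rational(395641, 36) ≈ 10990.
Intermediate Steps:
Function('Q')(P) = Mul(Pow(Add(-3, P), -1), Add(-2, P)) (Function('Q')(P) = Mul(Add(-2, P), Pow(Add(-3, P), -1)) = Mul(Pow(Add(-3, P), -1), Add(-2, P)))
Pow(Add(G, Function('Q')(-3)), 2) = Pow(Add(104, Mul(Pow(Add(-3, -3), -1), Add(-2, -3))), 2) = Pow(Add(104, Mul(Pow(-6, -1), -5)), 2) = Pow(Add(104, Mul(Rational(-1, 6), -5)), 2) = Pow(Add(104, Rational(5, 6)), 2) = Pow(Rational(629, 6), 2) = Rational(395641, 36)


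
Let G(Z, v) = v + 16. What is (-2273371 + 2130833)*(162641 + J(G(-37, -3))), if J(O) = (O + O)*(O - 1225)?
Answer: -18690865402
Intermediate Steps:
G(Z, v) = 16 + v
J(O) = 2*O*(-1225 + O) (J(O) = (2*O)*(-1225 + O) = 2*O*(-1225 + O))
(-2273371 + 2130833)*(162641 + J(G(-37, -3))) = (-2273371 + 2130833)*(162641 + 2*(16 - 3)*(-1225 + (16 - 3))) = -142538*(162641 + 2*13*(-1225 + 13)) = -142538*(162641 + 2*13*(-1212)) = -142538*(162641 - 31512) = -142538*131129 = -18690865402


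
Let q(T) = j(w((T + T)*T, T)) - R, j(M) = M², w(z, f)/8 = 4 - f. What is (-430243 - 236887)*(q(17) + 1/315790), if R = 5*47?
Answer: -222913083061583/31579 ≈ -7.0589e+9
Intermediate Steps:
w(z, f) = 32 - 8*f (w(z, f) = 8*(4 - f) = 32 - 8*f)
R = 235
q(T) = -235 + (32 - 8*T)² (q(T) = (32 - 8*T)² - 1*235 = (32 - 8*T)² - 235 = -235 + (32 - 8*T)²)
(-430243 - 236887)*(q(17) + 1/315790) = (-430243 - 236887)*((-235 + 64*(-4 + 17)²) + 1/315790) = -667130*((-235 + 64*13²) + 1/315790) = -667130*((-235 + 64*169) + 1/315790) = -667130*((-235 + 10816) + 1/315790) = -667130*(10581 + 1/315790) = -667130*3341373991/315790 = -222913083061583/31579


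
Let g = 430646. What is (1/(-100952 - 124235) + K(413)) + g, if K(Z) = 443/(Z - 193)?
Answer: 21334793534061/49541140 ≈ 4.3065e+5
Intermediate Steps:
K(Z) = 443/(-193 + Z)
(1/(-100952 - 124235) + K(413)) + g = (1/(-100952 - 124235) + 443/(-193 + 413)) + 430646 = (1/(-225187) + 443/220) + 430646 = (-1/225187 + 443*(1/220)) + 430646 = (-1/225187 + 443/220) + 430646 = 99757621/49541140 + 430646 = 21334793534061/49541140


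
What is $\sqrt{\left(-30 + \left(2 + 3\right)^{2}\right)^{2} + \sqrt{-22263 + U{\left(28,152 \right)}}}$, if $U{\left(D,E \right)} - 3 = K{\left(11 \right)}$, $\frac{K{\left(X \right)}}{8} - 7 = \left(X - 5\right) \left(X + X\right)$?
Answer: $\sqrt{25 + 2 i \sqrt{5287}} \approx 9.2886 + 7.828 i$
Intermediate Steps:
$K{\left(X \right)} = 56 + 16 X \left(-5 + X\right)$ ($K{\left(X \right)} = 56 + 8 \left(X - 5\right) \left(X + X\right) = 56 + 8 \left(-5 + X\right) 2 X = 56 + 8 \cdot 2 X \left(-5 + X\right) = 56 + 16 X \left(-5 + X\right)$)
$U{\left(D,E \right)} = 1115$ ($U{\left(D,E \right)} = 3 + \left(56 - 880 + 16 \cdot 11^{2}\right) = 3 + \left(56 - 880 + 16 \cdot 121\right) = 3 + \left(56 - 880 + 1936\right) = 3 + 1112 = 1115$)
$\sqrt{\left(-30 + \left(2 + 3\right)^{2}\right)^{2} + \sqrt{-22263 + U{\left(28,152 \right)}}} = \sqrt{\left(-30 + \left(2 + 3\right)^{2}\right)^{2} + \sqrt{-22263 + 1115}} = \sqrt{\left(-30 + 5^{2}\right)^{2} + \sqrt{-21148}} = \sqrt{\left(-30 + 25\right)^{2} + 2 i \sqrt{5287}} = \sqrt{\left(-5\right)^{2} + 2 i \sqrt{5287}} = \sqrt{25 + 2 i \sqrt{5287}}$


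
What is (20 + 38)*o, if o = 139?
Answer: 8062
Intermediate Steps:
(20 + 38)*o = (20 + 38)*139 = 58*139 = 8062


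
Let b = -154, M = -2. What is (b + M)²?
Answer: 24336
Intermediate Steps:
(b + M)² = (-154 - 2)² = (-156)² = 24336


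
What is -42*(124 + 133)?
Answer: -10794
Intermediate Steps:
-42*(124 + 133) = -42*257 = -10794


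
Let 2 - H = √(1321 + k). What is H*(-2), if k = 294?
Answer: -4 + 2*√1615 ≈ 76.374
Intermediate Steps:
H = 2 - √1615 (H = 2 - √(1321 + 294) = 2 - √1615 ≈ -38.187)
H*(-2) = (2 - √1615)*(-2) = -4 + 2*√1615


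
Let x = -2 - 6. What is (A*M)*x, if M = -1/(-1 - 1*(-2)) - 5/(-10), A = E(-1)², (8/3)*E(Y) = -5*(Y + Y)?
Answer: 225/4 ≈ 56.250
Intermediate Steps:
E(Y) = -15*Y/4 (E(Y) = 3*(-5*(Y + Y))/8 = 3*(-10*Y)/8 = -15*Y/4)
A = 225/16 (A = (-15/4*(-1))² = (15/4)² = 225/16 ≈ 14.063)
x = -8
M = -½ (M = -1/(-1 + 2) - 5*(-⅒) = -1/1 + ½ = -1*1 + ½ = -1 + ½ = -½ ≈ -0.50000)
(A*M)*x = ((225/16)*(-½))*(-8) = -225/32*(-8) = 225/4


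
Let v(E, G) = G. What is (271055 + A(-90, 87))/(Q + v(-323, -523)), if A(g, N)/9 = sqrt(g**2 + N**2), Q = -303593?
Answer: -271055/304116 - 9*sqrt(1741)/101372 ≈ -0.89499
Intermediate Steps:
A(g, N) = 9*sqrt(N**2 + g**2) (A(g, N) = 9*sqrt(g**2 + N**2) = 9*sqrt(N**2 + g**2))
(271055 + A(-90, 87))/(Q + v(-323, -523)) = (271055 + 9*sqrt(87**2 + (-90)**2))/(-303593 - 523) = (271055 + 9*sqrt(7569 + 8100))/(-304116) = (271055 + 9*sqrt(15669))*(-1/304116) = (271055 + 9*(3*sqrt(1741)))*(-1/304116) = (271055 + 27*sqrt(1741))*(-1/304116) = -271055/304116 - 9*sqrt(1741)/101372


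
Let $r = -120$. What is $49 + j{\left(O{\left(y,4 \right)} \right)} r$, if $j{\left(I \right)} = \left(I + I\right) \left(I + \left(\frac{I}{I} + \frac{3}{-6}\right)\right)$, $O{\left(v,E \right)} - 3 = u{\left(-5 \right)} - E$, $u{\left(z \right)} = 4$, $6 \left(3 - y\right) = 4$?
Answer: $-2471$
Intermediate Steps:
$y = \frac{7}{3}$ ($y = 3 - \frac{2}{3} = \frac{7}{3} \approx 2.3333$)
$O{\left(v,E \right)} = 7 - E$ ($O{\left(v,E \right)} = 3 - \left(-4 + E\right) = 7 - E$)
$j{\left(I \right)} = 2 I \left(\frac{1}{2} + I\right)$ ($j{\left(I \right)} = 2 I \left(I + \left(1 + 3 \left(- \frac{1}{6}\right)\right)\right) = 2 I \left(I + \left(1 - \frac{1}{2}\right)\right) = 2 I \left(I + \frac{1}{2}\right) = 2 I \left(\frac{1}{2} + I\right)$)
$49 + j{\left(O{\left(y,4 \right)} \right)} r = 49 + \left(7 - 4\right) \left(1 + 2 \left(7 - 4\right)\right) \left(-120\right) = 49 + 3 \left(1 + 2 \cdot 3\right) \left(-120\right) = 49 + 3 \left(1 + 6\right) \left(-120\right) = 49 + 3 \cdot 7 \left(-120\right) = 49 + 21 \left(-120\right) = 49 - 2520 = -2471$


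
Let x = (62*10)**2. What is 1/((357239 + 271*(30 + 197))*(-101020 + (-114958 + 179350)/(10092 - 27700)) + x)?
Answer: -2201/93110835697764 ≈ -2.3638e-11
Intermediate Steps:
x = 384400 (x = 620**2 = 384400)
1/((357239 + 271*(30 + 197))*(-101020 + (-114958 + 179350)/(10092 - 27700)) + x) = 1/((357239 + 271*(30 + 197))*(-101020 + (-114958 + 179350)/(10092 - 27700)) + 384400) = 1/((357239 + 271*227)*(-101020 + 64392/(-17608)) + 384400) = 1/((357239 + 61517)*(-101020 + 64392*(-1/17608)) + 384400) = 1/(418756*(-101020 - 8049/2201) + 384400) = 1/(418756*(-222353069/2201) + 384400) = 1/(-93111681762164/2201 + 384400) = 1/(-93110835697764/2201) = -2201/93110835697764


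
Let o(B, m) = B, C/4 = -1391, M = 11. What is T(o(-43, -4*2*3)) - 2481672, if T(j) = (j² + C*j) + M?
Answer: -2240560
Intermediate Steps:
C = -5564 (C = 4*(-1391) = -5564)
T(j) = 11 + j² - 5564*j (T(j) = (j² - 5564*j) + 11 = 11 + j² - 5564*j)
T(o(-43, -4*2*3)) - 2481672 = (11 + (-43)² - 5564*(-43)) - 2481672 = (11 + 1849 + 239252) - 2481672 = 241112 - 2481672 = -2240560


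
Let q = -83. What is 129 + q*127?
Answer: -10412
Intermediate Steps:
129 + q*127 = 129 - 83*127 = 129 - 10541 = -10412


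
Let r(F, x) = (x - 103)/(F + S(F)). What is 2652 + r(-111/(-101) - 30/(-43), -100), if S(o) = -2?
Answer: 3223345/883 ≈ 3650.4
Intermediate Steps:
r(F, x) = (-103 + x)/(-2 + F) (r(F, x) = (x - 103)/(F - 2) = (-103 + x)/(-2 + F))
2652 + r(-111/(-101) - 30/(-43), -100) = 2652 + (-103 - 100)/(-2 + (-111/(-101) - 30/(-43))) = 2652 - 203/(-2 + (-111*(-1/101) - 30*(-1/43))) = 2652 - 203/(-2 + (111/101 + 30/43)) = 2652 - 203/(-2 + 7803/4343) = 2652 - 203/(-883/4343) = 2652 - 4343/883*(-203) = 2652 + 881629/883 = 3223345/883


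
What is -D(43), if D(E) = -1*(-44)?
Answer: -44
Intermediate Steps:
D(E) = 44
-D(43) = -1*44 = -44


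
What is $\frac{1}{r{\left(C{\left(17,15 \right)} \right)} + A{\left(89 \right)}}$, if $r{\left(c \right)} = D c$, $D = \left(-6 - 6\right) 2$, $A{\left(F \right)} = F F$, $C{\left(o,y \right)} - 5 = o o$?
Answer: $\frac{1}{865} \approx 0.0011561$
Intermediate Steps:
$C{\left(o,y \right)} = 5 + o^{2}$ ($C{\left(o,y \right)} = 5 + o o = 5 + o^{2}$)
$A{\left(F \right)} = F^{2}$
$D = -24$ ($D = \left(-12\right) 2 = -24$)
$r{\left(c \right)} = - 24 c$
$\frac{1}{r{\left(C{\left(17,15 \right)} \right)} + A{\left(89 \right)}} = \frac{1}{- 24 \left(5 + 17^{2}\right) + 89^{2}} = \frac{1}{- 24 \left(5 + 289\right) + 7921} = \frac{1}{\left(-24\right) 294 + 7921} = \frac{1}{-7056 + 7921} = \frac{1}{865}$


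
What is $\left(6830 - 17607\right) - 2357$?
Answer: $-13134$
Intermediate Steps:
$\left(6830 - 17607\right) - 2357 = -10777 - 2357 = -13134$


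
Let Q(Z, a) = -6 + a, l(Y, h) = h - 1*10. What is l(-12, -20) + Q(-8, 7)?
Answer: -29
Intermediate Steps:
l(Y, h) = -10 + h (l(Y, h) = h - 10 = -10 + h)
l(-12, -20) + Q(-8, 7) = (-10 - 20) + (-6 + 7) = -30 + 1 = -29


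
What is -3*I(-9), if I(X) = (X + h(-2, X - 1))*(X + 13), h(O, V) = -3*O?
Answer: 36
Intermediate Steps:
I(X) = (6 + X)*(13 + X) (I(X) = (X - 3*(-2))*(X + 13) = (X + 6)*(13 + X) = (6 + X)*(13 + X))
-3*I(-9) = -3*(78 + (-9)**2 + 19*(-9)) = -3*(78 + 81 - 171) = -3*(-12) = 36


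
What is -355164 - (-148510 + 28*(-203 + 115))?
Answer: -204190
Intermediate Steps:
-355164 - (-148510 + 28*(-203 + 115)) = -355164 - (-148510 + 28*(-88)) = -355164 - (-148510 - 2464) = -355164 - 1*(-150974) = -355164 + 150974 = -204190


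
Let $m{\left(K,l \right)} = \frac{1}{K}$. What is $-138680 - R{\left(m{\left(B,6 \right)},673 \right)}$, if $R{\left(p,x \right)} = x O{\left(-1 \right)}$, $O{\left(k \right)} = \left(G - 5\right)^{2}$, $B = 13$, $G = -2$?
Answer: $-171657$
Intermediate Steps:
$O{\left(k \right)} = 49$ ($O{\left(k \right)} = \left(-2 - 5\right)^{2} = \left(-7\right)^{2} = 49$)
$R{\left(p,x \right)} = 49 x$ ($R{\left(p,x \right)} = x 49 = 49 x$)
$-138680 - R{\left(m{\left(B,6 \right)},673 \right)} = -138680 - 49 \cdot 673 = -138680 - 32977 = -171657$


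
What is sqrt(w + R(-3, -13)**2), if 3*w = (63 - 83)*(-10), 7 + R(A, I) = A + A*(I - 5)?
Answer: 2*sqrt(4506)/3 ≈ 44.751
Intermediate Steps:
R(A, I) = -7 + A + A*(-5 + I) (R(A, I) = -7 + (A + A*(I - 5)) = -7 + (A + A*(-5 + I)) = -7 + A + A*(-5 + I))
w = 200/3 (w = ((63 - 83)*(-10))/3 = (-20*(-10))/3 = (1/3)*200 = 200/3 ≈ 66.667)
sqrt(w + R(-3, -13)**2) = sqrt(200/3 + (-7 - 4*(-3) - 3*(-13))**2) = sqrt(200/3 + (-7 + 12 + 39)**2) = sqrt(200/3 + 44**2) = sqrt(200/3 + 1936) = sqrt(6008/3) = 2*sqrt(4506)/3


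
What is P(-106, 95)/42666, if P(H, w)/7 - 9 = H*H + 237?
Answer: 40187/21333 ≈ 1.8838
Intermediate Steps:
P(H, w) = 1722 + 7*H² (P(H, w) = 63 + 7*(H*H + 237) = 63 + 7*(H² + 237) = 63 + 7*(237 + H²) = 63 + (1659 + 7*H²) = 1722 + 7*H²)
P(-106, 95)/42666 = (1722 + 7*(-106)²)/42666 = (1722 + 7*11236)*(1/42666) = (1722 + 78652)*(1/42666) = 80374*(1/42666) = 40187/21333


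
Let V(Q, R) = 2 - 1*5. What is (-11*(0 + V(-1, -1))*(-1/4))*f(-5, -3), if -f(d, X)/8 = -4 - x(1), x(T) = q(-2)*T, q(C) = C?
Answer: -132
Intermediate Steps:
V(Q, R) = -3 (V(Q, R) = 2 - 5 = -3)
x(T) = -2*T
f(d, X) = 16 (f(d, X) = -8*(-4 - (-2)) = -8*(-4 - 1*(-2)) = -8*(-4 + 2) = -8*(-2) = 16)
(-11*(0 + V(-1, -1))*(-1/4))*f(-5, -3) = -11*(0 - 3)*(-1/4)*16 = -(-33)*(-1*¼)*16 = -(-33)*(-1)/4*16 = -11*¾*16 = -33/4*16 = -132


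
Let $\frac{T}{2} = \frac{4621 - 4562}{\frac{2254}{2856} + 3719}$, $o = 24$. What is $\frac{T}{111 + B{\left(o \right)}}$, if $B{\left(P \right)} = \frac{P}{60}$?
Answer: $\frac{120360}{422672209} \approx 0.00028476$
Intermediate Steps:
$B{\left(P \right)} = \frac{P}{60}$ ($B{\left(P \right)} = P \frac{1}{60} = \frac{P}{60}$)
$T = \frac{24072}{758837}$ ($T = 2 \frac{4621 - 4562}{\frac{2254}{2856} + 3719} = 2 \frac{59}{2254 \cdot \frac{1}{2856} + 3719} = 2 \frac{59}{\frac{161}{204} + 3719} = 2 \frac{59}{\frac{758837}{204}} = 2 \cdot 59 \cdot \frac{204}{758837} = 2 \cdot \frac{12036}{758837} = \frac{24072}{758837} \approx 0.031722$)
$\frac{T}{111 + B{\left(o \right)}} = \frac{24072}{758837 \left(111 + \frac{1}{60} \cdot 24\right)} = \frac{24072}{758837 \left(111 + \frac{2}{5}\right)} = \frac{24072}{758837 \cdot \frac{557}{5}} = \frac{24072}{758837} \cdot \frac{5}{557} = \frac{120360}{422672209}$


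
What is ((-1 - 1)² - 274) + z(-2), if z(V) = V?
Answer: -272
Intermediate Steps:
((-1 - 1)² - 274) + z(-2) = ((-1 - 1)² - 274) - 2 = ((-2)² - 274) - 2 = (4 - 274) - 2 = -270 - 2 = -272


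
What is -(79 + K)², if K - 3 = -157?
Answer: -5625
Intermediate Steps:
K = -154 (K = 3 - 157 = -154)
-(79 + K)² = -(79 - 154)² = -1*(-75)² = -1*5625 = -5625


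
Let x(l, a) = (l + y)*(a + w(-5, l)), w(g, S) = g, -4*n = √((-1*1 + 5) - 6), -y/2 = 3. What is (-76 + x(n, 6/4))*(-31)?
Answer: 1705 - 217*I*√2/8 ≈ 1705.0 - 38.361*I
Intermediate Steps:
y = -6 (y = -2*3 = -6)
n = -I*√2/4 (n = -√((-1*1 + 5) - 6)/4 = -√((-1 + 5) - 6)/4 = -√(4 - 6)/4 = -I*√2/4 ≈ -0.35355*I)
x(l, a) = (-6 + l)*(-5 + a) (x(l, a) = (l - 6)*(a - 5) = (-6 + l)*(-5 + a))
(-76 + x(n, 6/4))*(-31) = (-76 + (30 - 36/4 - (-5)*I*√2/4 + (6/4)*(-I*√2/4)))*(-31) = (-76 + (30 - 36/4 + 5*I*√2/4 + (6*(¼))*(-I*√2/4)))*(-31) = (-76 + (30 - 6*3/2 + 5*I*√2/4 + 3*(-I*√2/4)/2))*(-31) = (-76 + (30 - 9 + 5*I*√2/4 - 3*I*√2/8))*(-31) = (-76 + (21 + 7*I*√2/8))*(-31) = (-55 + 7*I*√2/8)*(-31) = 1705 - 217*I*√2/8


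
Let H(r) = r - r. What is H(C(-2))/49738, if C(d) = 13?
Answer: 0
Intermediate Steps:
H(r) = 0
H(C(-2))/49738 = 0/49738 = 0*(1/49738) = 0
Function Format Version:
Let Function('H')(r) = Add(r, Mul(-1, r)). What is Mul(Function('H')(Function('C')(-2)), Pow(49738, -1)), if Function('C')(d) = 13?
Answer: 0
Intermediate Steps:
Function('H')(r) = 0
Mul(Function('H')(Function('C')(-2)), Pow(49738, -1)) = Mul(0, Pow(49738, -1)) = Mul(0, Rational(1, 49738)) = 0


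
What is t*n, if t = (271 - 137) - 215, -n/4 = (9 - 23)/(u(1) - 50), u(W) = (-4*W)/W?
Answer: 84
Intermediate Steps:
u(W) = -4
n = -28/27 (n = -4*(9 - 23)/(-4 - 50) = -(-56)/(-54) = -(-56)*(-1)/54 = -4*7/27 = -28/27 ≈ -1.0370)
t = -81 (t = 134 - 215 = -81)
t*n = -81*(-28/27) = 84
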